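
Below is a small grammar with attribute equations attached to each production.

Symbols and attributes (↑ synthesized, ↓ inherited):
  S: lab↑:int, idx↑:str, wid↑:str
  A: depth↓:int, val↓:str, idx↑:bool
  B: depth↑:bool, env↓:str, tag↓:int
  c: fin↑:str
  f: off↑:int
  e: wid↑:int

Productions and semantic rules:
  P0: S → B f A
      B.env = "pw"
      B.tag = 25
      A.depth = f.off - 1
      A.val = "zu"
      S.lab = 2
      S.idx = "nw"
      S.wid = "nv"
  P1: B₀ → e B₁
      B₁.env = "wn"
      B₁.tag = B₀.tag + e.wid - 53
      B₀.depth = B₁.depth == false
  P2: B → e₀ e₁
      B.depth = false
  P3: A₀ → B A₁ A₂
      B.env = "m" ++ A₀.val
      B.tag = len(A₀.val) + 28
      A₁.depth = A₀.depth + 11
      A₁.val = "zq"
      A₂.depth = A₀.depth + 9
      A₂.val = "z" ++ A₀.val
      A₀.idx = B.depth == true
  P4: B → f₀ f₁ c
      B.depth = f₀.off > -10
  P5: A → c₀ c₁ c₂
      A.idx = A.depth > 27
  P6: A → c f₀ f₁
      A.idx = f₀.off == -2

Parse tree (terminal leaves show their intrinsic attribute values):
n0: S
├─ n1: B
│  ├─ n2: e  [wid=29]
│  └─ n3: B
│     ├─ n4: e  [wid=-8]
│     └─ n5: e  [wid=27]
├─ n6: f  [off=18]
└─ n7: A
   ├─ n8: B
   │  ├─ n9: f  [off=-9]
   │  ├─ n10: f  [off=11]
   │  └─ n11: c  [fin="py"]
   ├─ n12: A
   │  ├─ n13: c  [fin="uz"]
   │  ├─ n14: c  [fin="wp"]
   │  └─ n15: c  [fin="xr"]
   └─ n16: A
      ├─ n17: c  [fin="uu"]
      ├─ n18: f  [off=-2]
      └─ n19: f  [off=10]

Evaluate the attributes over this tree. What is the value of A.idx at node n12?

1. n1.env = "pw"  ["pw"]
2. n1.tag = 25  [25]
3. n2.wid = 29  [terminal]
4. n3.env = "wn"  ["wn"]
5. n3.tag = 1  [B₀.tag + e.wid - 53]
6. n4.wid = -8  [terminal]
7. n5.wid = 27  [terminal]
8. n3.depth = false  [false]
9. n1.depth = true  [B₁.depth == false]
10. n6.off = 18  [terminal]
11. n7.depth = 17  [f.off - 1]
12. n7.val = "zu"  ["zu"]
13. n8.env = "mzu"  ["m" ++ A₀.val]
14. n8.tag = 30  [len(A₀.val) + 28]
15. n9.off = -9  [terminal]
16. n10.off = 11  [terminal]
17. n11.fin = "py"  [terminal]
18. n8.depth = true  [f₀.off > -10]
19. n12.depth = 28  [A₀.depth + 11]
20. n12.val = "zq"  ["zq"]
21. n13.fin = "uz"  [terminal]
22. n14.fin = "wp"  [terminal]
23. n15.fin = "xr"  [terminal]
24. n12.idx = true  [A.depth > 27]
25. n16.depth = 26  [A₀.depth + 9]
26. n16.val = "zzu"  ["z" ++ A₀.val]
27. n17.fin = "uu"  [terminal]
28. n18.off = -2  [terminal]
29. n19.off = 10  [terminal]
30. n16.idx = true  [f₀.off == -2]
31. n7.idx = true  [B.depth == true]
32. n0.lab = 2  [2]
33. n0.idx = "nw"  ["nw"]
34. n0.wid = "nv"  ["nv"]

true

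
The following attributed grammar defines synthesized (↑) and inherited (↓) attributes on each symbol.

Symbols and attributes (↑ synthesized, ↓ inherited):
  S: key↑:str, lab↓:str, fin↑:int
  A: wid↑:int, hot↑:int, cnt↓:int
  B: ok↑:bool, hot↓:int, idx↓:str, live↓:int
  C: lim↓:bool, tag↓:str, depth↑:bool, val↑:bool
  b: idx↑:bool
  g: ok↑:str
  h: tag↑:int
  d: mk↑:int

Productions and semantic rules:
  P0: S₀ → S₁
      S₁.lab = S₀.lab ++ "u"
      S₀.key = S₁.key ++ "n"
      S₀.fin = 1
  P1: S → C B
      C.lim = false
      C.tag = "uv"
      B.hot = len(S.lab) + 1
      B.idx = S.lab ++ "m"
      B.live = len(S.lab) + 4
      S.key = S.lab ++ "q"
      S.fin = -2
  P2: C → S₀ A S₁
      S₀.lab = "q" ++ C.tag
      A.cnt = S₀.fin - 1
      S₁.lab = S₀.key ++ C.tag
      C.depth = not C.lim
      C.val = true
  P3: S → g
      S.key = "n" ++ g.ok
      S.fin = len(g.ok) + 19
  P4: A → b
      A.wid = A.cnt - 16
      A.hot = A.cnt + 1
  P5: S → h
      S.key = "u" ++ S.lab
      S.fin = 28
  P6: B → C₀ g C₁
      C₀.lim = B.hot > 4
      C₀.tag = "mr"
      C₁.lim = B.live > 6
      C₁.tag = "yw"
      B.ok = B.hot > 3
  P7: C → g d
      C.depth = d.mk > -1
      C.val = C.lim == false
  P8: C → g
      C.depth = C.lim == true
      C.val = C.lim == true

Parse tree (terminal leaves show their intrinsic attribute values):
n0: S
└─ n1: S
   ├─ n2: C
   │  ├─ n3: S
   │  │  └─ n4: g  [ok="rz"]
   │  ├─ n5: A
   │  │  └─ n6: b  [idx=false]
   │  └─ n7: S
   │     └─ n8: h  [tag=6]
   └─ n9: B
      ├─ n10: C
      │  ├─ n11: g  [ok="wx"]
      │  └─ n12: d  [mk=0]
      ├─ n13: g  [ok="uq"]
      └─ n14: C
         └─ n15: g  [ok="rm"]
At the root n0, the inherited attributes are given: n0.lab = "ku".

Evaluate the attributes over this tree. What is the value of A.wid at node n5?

4

1. n0.lab = "ku"  [given at root]
2. n1.lab = "kuu"  [S₀.lab ++ "u"]
3. n2.lim = false  [false]
4. n2.tag = "uv"  ["uv"]
5. n3.lab = "quv"  ["q" ++ C.tag]
6. n4.ok = "rz"  [terminal]
7. n3.key = "nrz"  ["n" ++ g.ok]
8. n3.fin = 21  [len(g.ok) + 19]
9. n5.cnt = 20  [S₀.fin - 1]
10. n6.idx = false  [terminal]
11. n5.wid = 4  [A.cnt - 16]
12. n5.hot = 21  [A.cnt + 1]
13. n7.lab = "nrzuv"  [S₀.key ++ C.tag]
14. n8.tag = 6  [terminal]
15. n7.key = "unrzuv"  ["u" ++ S.lab]
16. n7.fin = 28  [28]
17. n2.depth = true  [not C.lim]
18. n2.val = true  [true]
19. n9.hot = 4  [len(S.lab) + 1]
20. n9.idx = "kuum"  [S.lab ++ "m"]
21. n9.live = 7  [len(S.lab) + 4]
22. n10.lim = false  [B.hot > 4]
23. n10.tag = "mr"  ["mr"]
24. n11.ok = "wx"  [terminal]
25. n12.mk = 0  [terminal]
26. n10.depth = true  [d.mk > -1]
27. n10.val = true  [C.lim == false]
28. n13.ok = "uq"  [terminal]
29. n14.lim = true  [B.live > 6]
30. n14.tag = "yw"  ["yw"]
31. n15.ok = "rm"  [terminal]
32. n14.depth = true  [C.lim == true]
33. n14.val = true  [C.lim == true]
34. n9.ok = true  [B.hot > 3]
35. n1.key = "kuuq"  [S.lab ++ "q"]
36. n1.fin = -2  [-2]
37. n0.key = "kuuqn"  [S₁.key ++ "n"]
38. n0.fin = 1  [1]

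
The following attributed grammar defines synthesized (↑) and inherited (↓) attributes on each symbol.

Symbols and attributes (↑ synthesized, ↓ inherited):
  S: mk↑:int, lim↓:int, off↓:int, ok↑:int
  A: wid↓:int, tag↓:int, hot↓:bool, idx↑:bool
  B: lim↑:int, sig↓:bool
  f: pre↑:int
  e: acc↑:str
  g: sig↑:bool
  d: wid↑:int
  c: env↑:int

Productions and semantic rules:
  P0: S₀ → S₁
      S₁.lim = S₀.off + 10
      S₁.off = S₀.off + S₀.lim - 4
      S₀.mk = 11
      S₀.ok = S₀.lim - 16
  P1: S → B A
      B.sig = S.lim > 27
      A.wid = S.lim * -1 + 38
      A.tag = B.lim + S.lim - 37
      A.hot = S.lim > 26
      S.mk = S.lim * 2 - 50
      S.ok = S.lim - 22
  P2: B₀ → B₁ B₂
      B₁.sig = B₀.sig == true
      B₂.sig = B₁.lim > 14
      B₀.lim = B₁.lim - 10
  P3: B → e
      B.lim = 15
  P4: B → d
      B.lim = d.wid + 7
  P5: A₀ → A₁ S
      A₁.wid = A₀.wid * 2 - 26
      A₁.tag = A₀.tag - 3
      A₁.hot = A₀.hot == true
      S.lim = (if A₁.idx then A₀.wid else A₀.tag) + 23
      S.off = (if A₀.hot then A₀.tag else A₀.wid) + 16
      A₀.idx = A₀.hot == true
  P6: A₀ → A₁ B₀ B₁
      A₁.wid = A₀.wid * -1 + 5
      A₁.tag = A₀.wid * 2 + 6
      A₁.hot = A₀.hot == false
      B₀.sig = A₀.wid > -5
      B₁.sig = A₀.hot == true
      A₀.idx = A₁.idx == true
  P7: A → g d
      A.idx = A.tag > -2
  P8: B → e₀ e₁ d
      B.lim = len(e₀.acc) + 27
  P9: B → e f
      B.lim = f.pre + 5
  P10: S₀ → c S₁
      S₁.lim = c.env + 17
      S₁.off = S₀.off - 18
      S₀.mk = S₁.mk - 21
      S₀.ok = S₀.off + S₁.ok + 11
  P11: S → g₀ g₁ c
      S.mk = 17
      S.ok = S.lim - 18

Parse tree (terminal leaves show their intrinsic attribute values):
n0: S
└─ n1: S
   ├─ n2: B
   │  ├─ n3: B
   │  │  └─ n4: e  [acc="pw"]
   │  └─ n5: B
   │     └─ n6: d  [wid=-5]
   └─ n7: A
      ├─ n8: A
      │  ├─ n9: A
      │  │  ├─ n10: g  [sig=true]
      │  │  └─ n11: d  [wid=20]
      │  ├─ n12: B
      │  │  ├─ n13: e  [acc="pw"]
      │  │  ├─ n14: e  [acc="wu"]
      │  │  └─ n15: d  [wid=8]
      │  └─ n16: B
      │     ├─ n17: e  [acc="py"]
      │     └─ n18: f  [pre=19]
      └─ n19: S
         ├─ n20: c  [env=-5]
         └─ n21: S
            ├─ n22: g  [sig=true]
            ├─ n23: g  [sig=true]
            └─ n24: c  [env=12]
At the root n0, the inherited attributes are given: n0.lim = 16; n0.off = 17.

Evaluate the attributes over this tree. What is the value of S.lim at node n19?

18

1. n0.lim = 16  [given at root]
2. n0.off = 17  [given at root]
3. n1.lim = 27  [S₀.off + 10]
4. n1.off = 29  [S₀.off + S₀.lim - 4]
5. n2.sig = false  [S.lim > 27]
6. n3.sig = false  [B₀.sig == true]
7. n4.acc = "pw"  [terminal]
8. n3.lim = 15  [15]
9. n5.sig = true  [B₁.lim > 14]
10. n6.wid = -5  [terminal]
11. n5.lim = 2  [d.wid + 7]
12. n2.lim = 5  [B₁.lim - 10]
13. n7.wid = 11  [S.lim * -1 + 38]
14. n7.tag = -5  [B.lim + S.lim - 37]
15. n7.hot = true  [S.lim > 26]
16. n8.wid = -4  [A₀.wid * 2 - 26]
17. n8.tag = -8  [A₀.tag - 3]
18. n8.hot = true  [A₀.hot == true]
19. n9.wid = 9  [A₀.wid * -1 + 5]
20. n9.tag = -2  [A₀.wid * 2 + 6]
21. n9.hot = false  [A₀.hot == false]
22. n10.sig = true  [terminal]
23. n11.wid = 20  [terminal]
24. n9.idx = false  [A.tag > -2]
25. n12.sig = true  [A₀.wid > -5]
26. n13.acc = "pw"  [terminal]
27. n14.acc = "wu"  [terminal]
28. n15.wid = 8  [terminal]
29. n12.lim = 29  [len(e₀.acc) + 27]
30. n16.sig = true  [A₀.hot == true]
31. n17.acc = "py"  [terminal]
32. n18.pre = 19  [terminal]
33. n16.lim = 24  [f.pre + 5]
34. n8.idx = false  [A₁.idx == true]
35. n19.lim = 18  [(if A₁.idx then A₀.wid else A₀.tag) + 23]
36. n19.off = 11  [(if A₀.hot then A₀.tag else A₀.wid) + 16]
37. n20.env = -5  [terminal]
38. n21.lim = 12  [c.env + 17]
39. n21.off = -7  [S₀.off - 18]
40. n22.sig = true  [terminal]
41. n23.sig = true  [terminal]
42. n24.env = 12  [terminal]
43. n21.mk = 17  [17]
44. n21.ok = -6  [S.lim - 18]
45. n19.mk = -4  [S₁.mk - 21]
46. n19.ok = 16  [S₀.off + S₁.ok + 11]
47. n7.idx = true  [A₀.hot == true]
48. n1.mk = 4  [S.lim * 2 - 50]
49. n1.ok = 5  [S.lim - 22]
50. n0.mk = 11  [11]
51. n0.ok = 0  [S₀.lim - 16]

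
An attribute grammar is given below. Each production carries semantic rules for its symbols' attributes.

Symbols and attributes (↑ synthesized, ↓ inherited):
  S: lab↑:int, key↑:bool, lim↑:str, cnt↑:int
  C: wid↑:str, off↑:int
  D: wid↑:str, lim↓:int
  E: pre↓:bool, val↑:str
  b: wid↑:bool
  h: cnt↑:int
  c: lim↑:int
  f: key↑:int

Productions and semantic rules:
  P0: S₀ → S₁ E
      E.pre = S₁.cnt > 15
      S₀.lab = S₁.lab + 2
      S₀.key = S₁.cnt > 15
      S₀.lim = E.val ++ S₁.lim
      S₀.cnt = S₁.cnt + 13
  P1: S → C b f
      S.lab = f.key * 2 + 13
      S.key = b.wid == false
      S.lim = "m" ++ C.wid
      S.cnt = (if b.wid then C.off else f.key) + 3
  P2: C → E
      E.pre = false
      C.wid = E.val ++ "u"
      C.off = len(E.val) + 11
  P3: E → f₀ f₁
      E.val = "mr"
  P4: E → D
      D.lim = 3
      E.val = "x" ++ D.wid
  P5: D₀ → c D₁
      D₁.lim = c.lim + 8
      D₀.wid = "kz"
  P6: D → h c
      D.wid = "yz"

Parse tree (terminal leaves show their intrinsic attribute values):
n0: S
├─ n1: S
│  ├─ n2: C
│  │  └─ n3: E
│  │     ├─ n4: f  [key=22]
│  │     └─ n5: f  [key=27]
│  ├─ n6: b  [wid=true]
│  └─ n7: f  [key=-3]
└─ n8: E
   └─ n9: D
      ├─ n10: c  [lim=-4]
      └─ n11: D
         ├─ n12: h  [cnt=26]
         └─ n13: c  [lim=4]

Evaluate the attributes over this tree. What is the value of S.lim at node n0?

"xkzmmru"

1. n3.pre = false  [false]
2. n4.key = 22  [terminal]
3. n5.key = 27  [terminal]
4. n3.val = "mr"  ["mr"]
5. n2.wid = "mru"  [E.val ++ "u"]
6. n2.off = 13  [len(E.val) + 11]
7. n6.wid = true  [terminal]
8. n7.key = -3  [terminal]
9. n1.lab = 7  [f.key * 2 + 13]
10. n1.key = false  [b.wid == false]
11. n1.lim = "mmru"  ["m" ++ C.wid]
12. n1.cnt = 16  [(if b.wid then C.off else f.key) + 3]
13. n8.pre = true  [S₁.cnt > 15]
14. n9.lim = 3  [3]
15. n10.lim = -4  [terminal]
16. n11.lim = 4  [c.lim + 8]
17. n12.cnt = 26  [terminal]
18. n13.lim = 4  [terminal]
19. n11.wid = "yz"  ["yz"]
20. n9.wid = "kz"  ["kz"]
21. n8.val = "xkz"  ["x" ++ D.wid]
22. n0.lab = 9  [S₁.lab + 2]
23. n0.key = true  [S₁.cnt > 15]
24. n0.lim = "xkzmmru"  [E.val ++ S₁.lim]
25. n0.cnt = 29  [S₁.cnt + 13]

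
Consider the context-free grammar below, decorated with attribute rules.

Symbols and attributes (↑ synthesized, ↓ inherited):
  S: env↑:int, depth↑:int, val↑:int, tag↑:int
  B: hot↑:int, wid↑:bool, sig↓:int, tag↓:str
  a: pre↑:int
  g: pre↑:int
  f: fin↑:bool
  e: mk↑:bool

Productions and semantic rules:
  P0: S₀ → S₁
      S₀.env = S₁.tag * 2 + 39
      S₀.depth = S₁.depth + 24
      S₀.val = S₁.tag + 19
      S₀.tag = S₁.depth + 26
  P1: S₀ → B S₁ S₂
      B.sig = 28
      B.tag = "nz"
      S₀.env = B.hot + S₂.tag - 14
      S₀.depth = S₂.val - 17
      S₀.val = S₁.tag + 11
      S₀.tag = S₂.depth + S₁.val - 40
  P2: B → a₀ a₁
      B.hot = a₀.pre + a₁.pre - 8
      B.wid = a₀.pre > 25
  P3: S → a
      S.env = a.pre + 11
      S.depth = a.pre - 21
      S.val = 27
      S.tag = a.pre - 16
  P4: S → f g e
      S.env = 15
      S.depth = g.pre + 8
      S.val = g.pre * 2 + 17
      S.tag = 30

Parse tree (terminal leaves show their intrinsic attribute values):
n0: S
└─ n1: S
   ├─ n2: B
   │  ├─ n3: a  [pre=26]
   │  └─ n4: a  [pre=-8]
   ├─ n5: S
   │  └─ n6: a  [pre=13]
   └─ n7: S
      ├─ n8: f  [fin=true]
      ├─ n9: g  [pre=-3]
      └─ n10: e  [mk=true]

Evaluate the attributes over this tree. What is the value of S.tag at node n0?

20

1. n2.sig = 28  [28]
2. n2.tag = "nz"  ["nz"]
3. n3.pre = 26  [terminal]
4. n4.pre = -8  [terminal]
5. n2.hot = 10  [a₀.pre + a₁.pre - 8]
6. n2.wid = true  [a₀.pre > 25]
7. n6.pre = 13  [terminal]
8. n5.env = 24  [a.pre + 11]
9. n5.depth = -8  [a.pre - 21]
10. n5.val = 27  [27]
11. n5.tag = -3  [a.pre - 16]
12. n8.fin = true  [terminal]
13. n9.pre = -3  [terminal]
14. n10.mk = true  [terminal]
15. n7.env = 15  [15]
16. n7.depth = 5  [g.pre + 8]
17. n7.val = 11  [g.pre * 2 + 17]
18. n7.tag = 30  [30]
19. n1.env = 26  [B.hot + S₂.tag - 14]
20. n1.depth = -6  [S₂.val - 17]
21. n1.val = 8  [S₁.tag + 11]
22. n1.tag = -8  [S₂.depth + S₁.val - 40]
23. n0.env = 23  [S₁.tag * 2 + 39]
24. n0.depth = 18  [S₁.depth + 24]
25. n0.val = 11  [S₁.tag + 19]
26. n0.tag = 20  [S₁.depth + 26]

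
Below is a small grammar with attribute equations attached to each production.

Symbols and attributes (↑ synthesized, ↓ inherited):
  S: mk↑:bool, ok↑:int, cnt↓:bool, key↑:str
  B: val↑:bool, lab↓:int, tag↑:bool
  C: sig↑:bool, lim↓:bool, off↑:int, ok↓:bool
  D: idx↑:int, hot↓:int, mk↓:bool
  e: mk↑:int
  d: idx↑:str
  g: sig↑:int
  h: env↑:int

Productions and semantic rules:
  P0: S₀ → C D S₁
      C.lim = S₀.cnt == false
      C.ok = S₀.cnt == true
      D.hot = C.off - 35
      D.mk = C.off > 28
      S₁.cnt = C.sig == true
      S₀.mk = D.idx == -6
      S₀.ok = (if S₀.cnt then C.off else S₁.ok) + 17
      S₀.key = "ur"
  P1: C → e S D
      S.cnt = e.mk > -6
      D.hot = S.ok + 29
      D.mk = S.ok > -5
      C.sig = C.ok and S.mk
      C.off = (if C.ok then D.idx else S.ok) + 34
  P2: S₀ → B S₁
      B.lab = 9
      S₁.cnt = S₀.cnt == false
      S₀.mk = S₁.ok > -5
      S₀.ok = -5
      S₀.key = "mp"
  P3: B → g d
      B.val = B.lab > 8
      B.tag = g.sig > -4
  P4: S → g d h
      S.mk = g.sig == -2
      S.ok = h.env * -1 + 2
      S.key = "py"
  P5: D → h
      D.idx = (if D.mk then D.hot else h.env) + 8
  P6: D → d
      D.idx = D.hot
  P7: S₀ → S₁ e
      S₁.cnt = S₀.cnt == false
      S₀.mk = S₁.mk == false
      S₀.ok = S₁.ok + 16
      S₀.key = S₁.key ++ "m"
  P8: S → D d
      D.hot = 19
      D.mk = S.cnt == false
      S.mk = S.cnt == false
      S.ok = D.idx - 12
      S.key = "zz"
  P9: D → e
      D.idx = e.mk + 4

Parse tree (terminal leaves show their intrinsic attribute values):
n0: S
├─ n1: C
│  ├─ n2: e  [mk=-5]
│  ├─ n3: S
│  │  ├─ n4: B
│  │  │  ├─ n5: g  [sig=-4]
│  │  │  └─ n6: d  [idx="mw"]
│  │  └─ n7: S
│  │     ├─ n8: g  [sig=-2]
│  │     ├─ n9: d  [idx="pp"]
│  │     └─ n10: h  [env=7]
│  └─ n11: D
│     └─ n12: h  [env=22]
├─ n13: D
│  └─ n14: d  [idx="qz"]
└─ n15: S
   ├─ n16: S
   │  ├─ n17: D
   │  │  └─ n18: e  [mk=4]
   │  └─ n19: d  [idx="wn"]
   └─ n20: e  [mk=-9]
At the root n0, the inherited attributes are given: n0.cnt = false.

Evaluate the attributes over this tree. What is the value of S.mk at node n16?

false

1. n0.cnt = false  [given at root]
2. n1.lim = true  [S₀.cnt == false]
3. n1.ok = false  [S₀.cnt == true]
4. n2.mk = -5  [terminal]
5. n3.cnt = true  [e.mk > -6]
6. n4.lab = 9  [9]
7. n5.sig = -4  [terminal]
8. n6.idx = "mw"  [terminal]
9. n4.val = true  [B.lab > 8]
10. n4.tag = false  [g.sig > -4]
11. n7.cnt = false  [S₀.cnt == false]
12. n8.sig = -2  [terminal]
13. n9.idx = "pp"  [terminal]
14. n10.env = 7  [terminal]
15. n7.mk = true  [g.sig == -2]
16. n7.ok = -5  [h.env * -1 + 2]
17. n7.key = "py"  ["py"]
18. n3.mk = false  [S₁.ok > -5]
19. n3.ok = -5  [-5]
20. n3.key = "mp"  ["mp"]
21. n11.hot = 24  [S.ok + 29]
22. n11.mk = false  [S.ok > -5]
23. n12.env = 22  [terminal]
24. n11.idx = 30  [(if D.mk then D.hot else h.env) + 8]
25. n1.sig = false  [C.ok and S.mk]
26. n1.off = 29  [(if C.ok then D.idx else S.ok) + 34]
27. n13.hot = -6  [C.off - 35]
28. n13.mk = true  [C.off > 28]
29. n14.idx = "qz"  [terminal]
30. n13.idx = -6  [D.hot]
31. n15.cnt = false  [C.sig == true]
32. n16.cnt = true  [S₀.cnt == false]
33. n17.hot = 19  [19]
34. n17.mk = false  [S.cnt == false]
35. n18.mk = 4  [terminal]
36. n17.idx = 8  [e.mk + 4]
37. n19.idx = "wn"  [terminal]
38. n16.mk = false  [S.cnt == false]
39. n16.ok = -4  [D.idx - 12]
40. n16.key = "zz"  ["zz"]
41. n20.mk = -9  [terminal]
42. n15.mk = true  [S₁.mk == false]
43. n15.ok = 12  [S₁.ok + 16]
44. n15.key = "zzm"  [S₁.key ++ "m"]
45. n0.mk = true  [D.idx == -6]
46. n0.ok = 29  [(if S₀.cnt then C.off else S₁.ok) + 17]
47. n0.key = "ur"  ["ur"]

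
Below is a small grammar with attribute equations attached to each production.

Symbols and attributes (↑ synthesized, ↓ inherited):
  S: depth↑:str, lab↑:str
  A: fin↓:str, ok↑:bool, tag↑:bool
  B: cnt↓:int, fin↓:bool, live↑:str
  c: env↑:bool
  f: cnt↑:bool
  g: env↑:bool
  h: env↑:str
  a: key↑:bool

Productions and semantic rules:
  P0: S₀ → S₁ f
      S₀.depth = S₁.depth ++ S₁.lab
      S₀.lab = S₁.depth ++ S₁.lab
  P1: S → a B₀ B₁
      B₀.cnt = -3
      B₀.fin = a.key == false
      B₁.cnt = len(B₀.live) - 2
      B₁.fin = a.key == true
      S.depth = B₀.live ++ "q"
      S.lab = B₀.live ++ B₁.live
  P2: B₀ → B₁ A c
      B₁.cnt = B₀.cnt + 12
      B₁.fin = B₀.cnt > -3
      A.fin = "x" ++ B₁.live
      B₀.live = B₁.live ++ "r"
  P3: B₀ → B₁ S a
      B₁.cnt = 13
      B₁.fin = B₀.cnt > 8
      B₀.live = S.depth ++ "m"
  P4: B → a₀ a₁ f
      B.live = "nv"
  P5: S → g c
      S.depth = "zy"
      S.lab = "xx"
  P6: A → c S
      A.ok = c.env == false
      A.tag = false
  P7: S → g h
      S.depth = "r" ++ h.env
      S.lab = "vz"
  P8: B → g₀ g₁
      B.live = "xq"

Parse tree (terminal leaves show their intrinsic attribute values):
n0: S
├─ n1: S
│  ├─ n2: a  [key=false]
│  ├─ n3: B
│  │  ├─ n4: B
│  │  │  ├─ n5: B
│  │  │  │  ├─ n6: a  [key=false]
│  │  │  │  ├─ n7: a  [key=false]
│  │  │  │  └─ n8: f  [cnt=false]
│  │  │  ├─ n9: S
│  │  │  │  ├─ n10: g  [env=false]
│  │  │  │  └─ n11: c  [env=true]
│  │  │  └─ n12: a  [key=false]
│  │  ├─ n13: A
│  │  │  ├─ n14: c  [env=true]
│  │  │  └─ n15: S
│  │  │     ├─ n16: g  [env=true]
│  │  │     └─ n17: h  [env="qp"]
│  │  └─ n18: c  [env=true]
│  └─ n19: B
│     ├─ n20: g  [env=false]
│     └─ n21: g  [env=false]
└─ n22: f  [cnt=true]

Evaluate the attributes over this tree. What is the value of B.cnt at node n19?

1. n2.key = false  [terminal]
2. n3.cnt = -3  [-3]
3. n3.fin = true  [a.key == false]
4. n4.cnt = 9  [B₀.cnt + 12]
5. n4.fin = false  [B₀.cnt > -3]
6. n5.cnt = 13  [13]
7. n5.fin = true  [B₀.cnt > 8]
8. n6.key = false  [terminal]
9. n7.key = false  [terminal]
10. n8.cnt = false  [terminal]
11. n5.live = "nv"  ["nv"]
12. n10.env = false  [terminal]
13. n11.env = true  [terminal]
14. n9.depth = "zy"  ["zy"]
15. n9.lab = "xx"  ["xx"]
16. n12.key = false  [terminal]
17. n4.live = "zym"  [S.depth ++ "m"]
18. n13.fin = "xzym"  ["x" ++ B₁.live]
19. n14.env = true  [terminal]
20. n16.env = true  [terminal]
21. n17.env = "qp"  [terminal]
22. n15.depth = "rqp"  ["r" ++ h.env]
23. n15.lab = "vz"  ["vz"]
24. n13.ok = false  [c.env == false]
25. n13.tag = false  [false]
26. n18.env = true  [terminal]
27. n3.live = "zymr"  [B₁.live ++ "r"]
28. n19.cnt = 2  [len(B₀.live) - 2]
29. n19.fin = false  [a.key == true]
30. n20.env = false  [terminal]
31. n21.env = false  [terminal]
32. n19.live = "xq"  ["xq"]
33. n1.depth = "zymrq"  [B₀.live ++ "q"]
34. n1.lab = "zymrxq"  [B₀.live ++ B₁.live]
35. n22.cnt = true  [terminal]
36. n0.depth = "zymrqzymrxq"  [S₁.depth ++ S₁.lab]
37. n0.lab = "zymrqzymrxq"  [S₁.depth ++ S₁.lab]

2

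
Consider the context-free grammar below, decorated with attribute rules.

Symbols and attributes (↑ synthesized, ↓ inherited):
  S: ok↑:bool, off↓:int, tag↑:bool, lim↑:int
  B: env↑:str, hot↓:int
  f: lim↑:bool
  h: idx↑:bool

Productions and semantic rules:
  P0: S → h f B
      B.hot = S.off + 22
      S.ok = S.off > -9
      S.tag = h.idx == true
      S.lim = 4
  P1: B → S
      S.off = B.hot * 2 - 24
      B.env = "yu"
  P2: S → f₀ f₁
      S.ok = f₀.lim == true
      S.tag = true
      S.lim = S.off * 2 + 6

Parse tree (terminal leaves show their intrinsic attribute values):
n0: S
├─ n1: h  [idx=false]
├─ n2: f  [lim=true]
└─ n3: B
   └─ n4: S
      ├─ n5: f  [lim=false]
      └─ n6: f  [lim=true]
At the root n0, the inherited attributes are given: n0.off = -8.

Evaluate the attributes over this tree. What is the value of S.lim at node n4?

1. n0.off = -8  [given at root]
2. n1.idx = false  [terminal]
3. n2.lim = true  [terminal]
4. n3.hot = 14  [S.off + 22]
5. n4.off = 4  [B.hot * 2 - 24]
6. n5.lim = false  [terminal]
7. n6.lim = true  [terminal]
8. n4.ok = false  [f₀.lim == true]
9. n4.tag = true  [true]
10. n4.lim = 14  [S.off * 2 + 6]
11. n3.env = "yu"  ["yu"]
12. n0.ok = true  [S.off > -9]
13. n0.tag = false  [h.idx == true]
14. n0.lim = 4  [4]

14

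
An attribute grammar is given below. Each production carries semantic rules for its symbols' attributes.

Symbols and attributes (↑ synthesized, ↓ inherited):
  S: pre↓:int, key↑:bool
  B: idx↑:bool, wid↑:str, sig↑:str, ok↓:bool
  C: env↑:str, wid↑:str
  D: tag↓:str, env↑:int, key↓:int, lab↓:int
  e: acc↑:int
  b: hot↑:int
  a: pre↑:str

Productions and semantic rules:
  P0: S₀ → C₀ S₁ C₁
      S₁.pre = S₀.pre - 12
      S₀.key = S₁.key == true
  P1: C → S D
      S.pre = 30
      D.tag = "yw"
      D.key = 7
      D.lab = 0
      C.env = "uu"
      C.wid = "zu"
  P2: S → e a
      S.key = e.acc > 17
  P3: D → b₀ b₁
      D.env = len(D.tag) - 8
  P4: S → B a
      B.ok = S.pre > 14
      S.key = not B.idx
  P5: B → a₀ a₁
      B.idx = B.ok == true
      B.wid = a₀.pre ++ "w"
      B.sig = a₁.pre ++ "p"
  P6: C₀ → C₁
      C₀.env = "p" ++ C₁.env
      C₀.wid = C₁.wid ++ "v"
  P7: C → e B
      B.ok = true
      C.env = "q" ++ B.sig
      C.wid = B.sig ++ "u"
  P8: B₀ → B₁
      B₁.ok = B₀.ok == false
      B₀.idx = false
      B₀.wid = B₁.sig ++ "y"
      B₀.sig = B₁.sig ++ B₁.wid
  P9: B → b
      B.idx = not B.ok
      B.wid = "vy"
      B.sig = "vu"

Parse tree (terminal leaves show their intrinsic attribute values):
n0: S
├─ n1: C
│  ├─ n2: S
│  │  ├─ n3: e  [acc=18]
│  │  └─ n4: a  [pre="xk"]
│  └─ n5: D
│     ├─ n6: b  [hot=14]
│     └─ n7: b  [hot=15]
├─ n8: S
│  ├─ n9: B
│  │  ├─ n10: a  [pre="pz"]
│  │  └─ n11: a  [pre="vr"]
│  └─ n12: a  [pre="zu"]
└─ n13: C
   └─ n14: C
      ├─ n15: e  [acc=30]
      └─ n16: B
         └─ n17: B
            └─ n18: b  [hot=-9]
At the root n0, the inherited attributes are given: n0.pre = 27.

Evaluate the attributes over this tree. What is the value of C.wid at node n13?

1. n0.pre = 27  [given at root]
2. n2.pre = 30  [30]
3. n3.acc = 18  [terminal]
4. n4.pre = "xk"  [terminal]
5. n2.key = true  [e.acc > 17]
6. n5.tag = "yw"  ["yw"]
7. n5.key = 7  [7]
8. n5.lab = 0  [0]
9. n6.hot = 14  [terminal]
10. n7.hot = 15  [terminal]
11. n5.env = -6  [len(D.tag) - 8]
12. n1.env = "uu"  ["uu"]
13. n1.wid = "zu"  ["zu"]
14. n8.pre = 15  [S₀.pre - 12]
15. n9.ok = true  [S.pre > 14]
16. n10.pre = "pz"  [terminal]
17. n11.pre = "vr"  [terminal]
18. n9.idx = true  [B.ok == true]
19. n9.wid = "pzw"  [a₀.pre ++ "w"]
20. n9.sig = "vrp"  [a₁.pre ++ "p"]
21. n12.pre = "zu"  [terminal]
22. n8.key = false  [not B.idx]
23. n15.acc = 30  [terminal]
24. n16.ok = true  [true]
25. n17.ok = false  [B₀.ok == false]
26. n18.hot = -9  [terminal]
27. n17.idx = true  [not B.ok]
28. n17.wid = "vy"  ["vy"]
29. n17.sig = "vu"  ["vu"]
30. n16.idx = false  [false]
31. n16.wid = "vuy"  [B₁.sig ++ "y"]
32. n16.sig = "vuvy"  [B₁.sig ++ B₁.wid]
33. n14.env = "qvuvy"  ["q" ++ B.sig]
34. n14.wid = "vuvyu"  [B.sig ++ "u"]
35. n13.env = "pqvuvy"  ["p" ++ C₁.env]
36. n13.wid = "vuvyuv"  [C₁.wid ++ "v"]
37. n0.key = false  [S₁.key == true]

"vuvyuv"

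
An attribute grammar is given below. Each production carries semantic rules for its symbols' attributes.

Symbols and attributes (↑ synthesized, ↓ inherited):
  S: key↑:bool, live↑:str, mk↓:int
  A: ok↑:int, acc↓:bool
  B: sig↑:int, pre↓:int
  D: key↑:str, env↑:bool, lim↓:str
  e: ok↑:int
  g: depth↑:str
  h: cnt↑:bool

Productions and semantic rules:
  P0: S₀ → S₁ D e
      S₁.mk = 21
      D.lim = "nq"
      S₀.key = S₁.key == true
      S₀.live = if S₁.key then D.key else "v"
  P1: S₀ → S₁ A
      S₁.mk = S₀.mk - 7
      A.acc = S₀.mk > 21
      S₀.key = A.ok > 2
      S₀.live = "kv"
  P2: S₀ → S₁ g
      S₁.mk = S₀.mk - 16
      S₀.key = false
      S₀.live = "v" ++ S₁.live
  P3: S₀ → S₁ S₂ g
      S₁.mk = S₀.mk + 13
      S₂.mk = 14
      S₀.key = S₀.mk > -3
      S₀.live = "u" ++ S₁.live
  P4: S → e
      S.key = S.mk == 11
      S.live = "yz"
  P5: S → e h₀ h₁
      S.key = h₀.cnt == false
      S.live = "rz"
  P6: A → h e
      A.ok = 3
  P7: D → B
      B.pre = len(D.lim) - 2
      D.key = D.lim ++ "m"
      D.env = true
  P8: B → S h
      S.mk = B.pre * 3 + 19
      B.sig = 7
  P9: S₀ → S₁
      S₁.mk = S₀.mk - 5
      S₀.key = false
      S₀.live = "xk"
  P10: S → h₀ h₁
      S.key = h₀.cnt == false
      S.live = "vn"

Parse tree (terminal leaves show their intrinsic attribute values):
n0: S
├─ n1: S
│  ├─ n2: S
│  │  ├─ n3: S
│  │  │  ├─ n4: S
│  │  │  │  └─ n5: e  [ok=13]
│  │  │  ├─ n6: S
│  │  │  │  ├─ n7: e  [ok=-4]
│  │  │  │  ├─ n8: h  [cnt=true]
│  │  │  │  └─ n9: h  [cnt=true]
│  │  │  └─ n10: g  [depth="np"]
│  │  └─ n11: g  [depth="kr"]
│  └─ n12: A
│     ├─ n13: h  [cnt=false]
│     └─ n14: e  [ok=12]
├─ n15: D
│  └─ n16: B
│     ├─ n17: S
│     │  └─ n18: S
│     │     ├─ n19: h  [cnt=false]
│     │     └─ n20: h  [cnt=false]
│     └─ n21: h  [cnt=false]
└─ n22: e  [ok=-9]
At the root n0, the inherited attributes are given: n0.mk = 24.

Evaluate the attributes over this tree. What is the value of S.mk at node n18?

1. n0.mk = 24  [given at root]
2. n1.mk = 21  [21]
3. n2.mk = 14  [S₀.mk - 7]
4. n3.mk = -2  [S₀.mk - 16]
5. n4.mk = 11  [S₀.mk + 13]
6. n5.ok = 13  [terminal]
7. n4.key = true  [S.mk == 11]
8. n4.live = "yz"  ["yz"]
9. n6.mk = 14  [14]
10. n7.ok = -4  [terminal]
11. n8.cnt = true  [terminal]
12. n9.cnt = true  [terminal]
13. n6.key = false  [h₀.cnt == false]
14. n6.live = "rz"  ["rz"]
15. n10.depth = "np"  [terminal]
16. n3.key = true  [S₀.mk > -3]
17. n3.live = "uyz"  ["u" ++ S₁.live]
18. n11.depth = "kr"  [terminal]
19. n2.key = false  [false]
20. n2.live = "vuyz"  ["v" ++ S₁.live]
21. n12.acc = false  [S₀.mk > 21]
22. n13.cnt = false  [terminal]
23. n14.ok = 12  [terminal]
24. n12.ok = 3  [3]
25. n1.key = true  [A.ok > 2]
26. n1.live = "kv"  ["kv"]
27. n15.lim = "nq"  ["nq"]
28. n16.pre = 0  [len(D.lim) - 2]
29. n17.mk = 19  [B.pre * 3 + 19]
30. n18.mk = 14  [S₀.mk - 5]
31. n19.cnt = false  [terminal]
32. n20.cnt = false  [terminal]
33. n18.key = true  [h₀.cnt == false]
34. n18.live = "vn"  ["vn"]
35. n17.key = false  [false]
36. n17.live = "xk"  ["xk"]
37. n21.cnt = false  [terminal]
38. n16.sig = 7  [7]
39. n15.key = "nqm"  [D.lim ++ "m"]
40. n15.env = true  [true]
41. n22.ok = -9  [terminal]
42. n0.key = true  [S₁.key == true]
43. n0.live = "nqm"  [if S₁.key then D.key else "v"]

14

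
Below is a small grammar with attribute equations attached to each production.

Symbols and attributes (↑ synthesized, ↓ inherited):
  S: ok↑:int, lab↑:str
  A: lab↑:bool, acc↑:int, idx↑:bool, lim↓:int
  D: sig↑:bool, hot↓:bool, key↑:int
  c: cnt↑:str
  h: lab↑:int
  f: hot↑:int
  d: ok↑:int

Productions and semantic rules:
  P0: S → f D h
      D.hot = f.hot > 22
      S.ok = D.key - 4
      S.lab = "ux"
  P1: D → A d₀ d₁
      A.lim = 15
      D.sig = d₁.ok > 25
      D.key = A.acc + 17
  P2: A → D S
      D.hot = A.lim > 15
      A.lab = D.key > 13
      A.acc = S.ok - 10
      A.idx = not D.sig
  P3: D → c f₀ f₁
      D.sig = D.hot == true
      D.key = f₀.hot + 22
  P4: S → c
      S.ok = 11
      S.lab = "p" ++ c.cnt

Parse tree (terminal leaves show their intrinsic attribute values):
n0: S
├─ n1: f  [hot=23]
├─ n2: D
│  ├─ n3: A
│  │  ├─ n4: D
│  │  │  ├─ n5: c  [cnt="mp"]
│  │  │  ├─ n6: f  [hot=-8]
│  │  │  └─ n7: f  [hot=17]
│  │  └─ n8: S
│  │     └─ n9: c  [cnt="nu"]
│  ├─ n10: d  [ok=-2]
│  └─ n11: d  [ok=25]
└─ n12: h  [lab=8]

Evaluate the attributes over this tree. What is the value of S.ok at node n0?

1. n1.hot = 23  [terminal]
2. n2.hot = true  [f.hot > 22]
3. n3.lim = 15  [15]
4. n4.hot = false  [A.lim > 15]
5. n5.cnt = "mp"  [terminal]
6. n6.hot = -8  [terminal]
7. n7.hot = 17  [terminal]
8. n4.sig = false  [D.hot == true]
9. n4.key = 14  [f₀.hot + 22]
10. n9.cnt = "nu"  [terminal]
11. n8.ok = 11  [11]
12. n8.lab = "pnu"  ["p" ++ c.cnt]
13. n3.lab = true  [D.key > 13]
14. n3.acc = 1  [S.ok - 10]
15. n3.idx = true  [not D.sig]
16. n10.ok = -2  [terminal]
17. n11.ok = 25  [terminal]
18. n2.sig = false  [d₁.ok > 25]
19. n2.key = 18  [A.acc + 17]
20. n12.lab = 8  [terminal]
21. n0.ok = 14  [D.key - 4]
22. n0.lab = "ux"  ["ux"]

14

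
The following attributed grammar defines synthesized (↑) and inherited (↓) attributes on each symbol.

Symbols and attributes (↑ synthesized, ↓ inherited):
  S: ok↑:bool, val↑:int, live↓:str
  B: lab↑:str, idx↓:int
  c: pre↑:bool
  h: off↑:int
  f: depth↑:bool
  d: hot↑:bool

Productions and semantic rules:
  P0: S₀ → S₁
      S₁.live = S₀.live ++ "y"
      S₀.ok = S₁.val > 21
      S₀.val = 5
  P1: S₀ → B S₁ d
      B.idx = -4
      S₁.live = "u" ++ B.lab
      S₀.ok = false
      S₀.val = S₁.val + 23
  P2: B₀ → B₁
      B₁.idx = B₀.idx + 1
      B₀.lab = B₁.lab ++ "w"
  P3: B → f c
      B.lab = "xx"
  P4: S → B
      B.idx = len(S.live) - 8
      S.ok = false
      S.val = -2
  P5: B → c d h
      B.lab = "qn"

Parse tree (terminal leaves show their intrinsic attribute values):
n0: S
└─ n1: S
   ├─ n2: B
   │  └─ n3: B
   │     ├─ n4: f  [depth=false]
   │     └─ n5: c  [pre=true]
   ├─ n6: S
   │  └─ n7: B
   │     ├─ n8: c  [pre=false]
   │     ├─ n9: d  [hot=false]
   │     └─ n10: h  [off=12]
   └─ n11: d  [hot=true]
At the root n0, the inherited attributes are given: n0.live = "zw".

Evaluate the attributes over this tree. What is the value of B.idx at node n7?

-4

1. n0.live = "zw"  [given at root]
2. n1.live = "zwy"  [S₀.live ++ "y"]
3. n2.idx = -4  [-4]
4. n3.idx = -3  [B₀.idx + 1]
5. n4.depth = false  [terminal]
6. n5.pre = true  [terminal]
7. n3.lab = "xx"  ["xx"]
8. n2.lab = "xxw"  [B₁.lab ++ "w"]
9. n6.live = "uxxw"  ["u" ++ B.lab]
10. n7.idx = -4  [len(S.live) - 8]
11. n8.pre = false  [terminal]
12. n9.hot = false  [terminal]
13. n10.off = 12  [terminal]
14. n7.lab = "qn"  ["qn"]
15. n6.ok = false  [false]
16. n6.val = -2  [-2]
17. n11.hot = true  [terminal]
18. n1.ok = false  [false]
19. n1.val = 21  [S₁.val + 23]
20. n0.ok = false  [S₁.val > 21]
21. n0.val = 5  [5]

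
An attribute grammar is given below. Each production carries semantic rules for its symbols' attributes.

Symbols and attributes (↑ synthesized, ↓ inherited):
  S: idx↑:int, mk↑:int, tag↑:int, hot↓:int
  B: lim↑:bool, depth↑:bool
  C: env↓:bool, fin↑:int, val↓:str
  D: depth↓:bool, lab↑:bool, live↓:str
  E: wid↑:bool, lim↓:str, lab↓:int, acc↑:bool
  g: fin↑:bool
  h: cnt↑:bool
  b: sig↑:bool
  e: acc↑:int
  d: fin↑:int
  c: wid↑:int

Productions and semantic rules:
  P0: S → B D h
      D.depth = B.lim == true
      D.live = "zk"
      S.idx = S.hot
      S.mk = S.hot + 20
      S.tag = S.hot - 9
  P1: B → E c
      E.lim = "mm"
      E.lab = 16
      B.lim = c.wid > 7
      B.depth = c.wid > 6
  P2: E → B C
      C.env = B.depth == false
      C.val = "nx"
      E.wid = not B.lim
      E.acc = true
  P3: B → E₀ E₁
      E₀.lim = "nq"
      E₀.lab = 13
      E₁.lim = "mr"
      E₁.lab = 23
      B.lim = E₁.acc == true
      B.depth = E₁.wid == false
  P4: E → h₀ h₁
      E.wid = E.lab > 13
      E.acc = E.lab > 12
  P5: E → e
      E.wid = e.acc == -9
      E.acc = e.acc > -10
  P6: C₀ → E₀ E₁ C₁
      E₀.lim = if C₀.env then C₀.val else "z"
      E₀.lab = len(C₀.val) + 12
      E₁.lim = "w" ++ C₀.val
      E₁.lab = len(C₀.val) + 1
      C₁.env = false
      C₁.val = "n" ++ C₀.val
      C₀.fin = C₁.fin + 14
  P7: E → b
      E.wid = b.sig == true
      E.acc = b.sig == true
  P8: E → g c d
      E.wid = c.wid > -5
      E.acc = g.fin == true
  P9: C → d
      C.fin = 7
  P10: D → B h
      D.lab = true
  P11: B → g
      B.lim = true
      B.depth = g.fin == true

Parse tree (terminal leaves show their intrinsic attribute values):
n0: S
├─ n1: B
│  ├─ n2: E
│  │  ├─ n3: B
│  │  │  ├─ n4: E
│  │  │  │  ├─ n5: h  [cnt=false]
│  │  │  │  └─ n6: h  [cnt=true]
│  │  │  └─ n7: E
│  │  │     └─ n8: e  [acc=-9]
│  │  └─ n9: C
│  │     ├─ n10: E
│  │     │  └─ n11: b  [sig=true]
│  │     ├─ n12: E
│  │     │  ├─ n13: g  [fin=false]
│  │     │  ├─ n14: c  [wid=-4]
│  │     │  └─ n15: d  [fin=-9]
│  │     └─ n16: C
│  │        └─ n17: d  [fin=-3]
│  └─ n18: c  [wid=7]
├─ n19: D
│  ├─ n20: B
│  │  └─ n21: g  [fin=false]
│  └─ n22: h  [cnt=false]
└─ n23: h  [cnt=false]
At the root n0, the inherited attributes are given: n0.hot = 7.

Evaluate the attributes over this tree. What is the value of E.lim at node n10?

1. n0.hot = 7  [given at root]
2. n2.lim = "mm"  ["mm"]
3. n2.lab = 16  [16]
4. n4.lim = "nq"  ["nq"]
5. n4.lab = 13  [13]
6. n5.cnt = false  [terminal]
7. n6.cnt = true  [terminal]
8. n4.wid = false  [E.lab > 13]
9. n4.acc = true  [E.lab > 12]
10. n7.lim = "mr"  ["mr"]
11. n7.lab = 23  [23]
12. n8.acc = -9  [terminal]
13. n7.wid = true  [e.acc == -9]
14. n7.acc = true  [e.acc > -10]
15. n3.lim = true  [E₁.acc == true]
16. n3.depth = false  [E₁.wid == false]
17. n9.env = true  [B.depth == false]
18. n9.val = "nx"  ["nx"]
19. n10.lim = "nx"  [if C₀.env then C₀.val else "z"]
20. n10.lab = 14  [len(C₀.val) + 12]
21. n11.sig = true  [terminal]
22. n10.wid = true  [b.sig == true]
23. n10.acc = true  [b.sig == true]
24. n12.lim = "wnx"  ["w" ++ C₀.val]
25. n12.lab = 3  [len(C₀.val) + 1]
26. n13.fin = false  [terminal]
27. n14.wid = -4  [terminal]
28. n15.fin = -9  [terminal]
29. n12.wid = true  [c.wid > -5]
30. n12.acc = false  [g.fin == true]
31. n16.env = false  [false]
32. n16.val = "nnx"  ["n" ++ C₀.val]
33. n17.fin = -3  [terminal]
34. n16.fin = 7  [7]
35. n9.fin = 21  [C₁.fin + 14]
36. n2.wid = false  [not B.lim]
37. n2.acc = true  [true]
38. n18.wid = 7  [terminal]
39. n1.lim = false  [c.wid > 7]
40. n1.depth = true  [c.wid > 6]
41. n19.depth = false  [B.lim == true]
42. n19.live = "zk"  ["zk"]
43. n21.fin = false  [terminal]
44. n20.lim = true  [true]
45. n20.depth = false  [g.fin == true]
46. n22.cnt = false  [terminal]
47. n19.lab = true  [true]
48. n23.cnt = false  [terminal]
49. n0.idx = 7  [S.hot]
50. n0.mk = 27  [S.hot + 20]
51. n0.tag = -2  [S.hot - 9]

"nx"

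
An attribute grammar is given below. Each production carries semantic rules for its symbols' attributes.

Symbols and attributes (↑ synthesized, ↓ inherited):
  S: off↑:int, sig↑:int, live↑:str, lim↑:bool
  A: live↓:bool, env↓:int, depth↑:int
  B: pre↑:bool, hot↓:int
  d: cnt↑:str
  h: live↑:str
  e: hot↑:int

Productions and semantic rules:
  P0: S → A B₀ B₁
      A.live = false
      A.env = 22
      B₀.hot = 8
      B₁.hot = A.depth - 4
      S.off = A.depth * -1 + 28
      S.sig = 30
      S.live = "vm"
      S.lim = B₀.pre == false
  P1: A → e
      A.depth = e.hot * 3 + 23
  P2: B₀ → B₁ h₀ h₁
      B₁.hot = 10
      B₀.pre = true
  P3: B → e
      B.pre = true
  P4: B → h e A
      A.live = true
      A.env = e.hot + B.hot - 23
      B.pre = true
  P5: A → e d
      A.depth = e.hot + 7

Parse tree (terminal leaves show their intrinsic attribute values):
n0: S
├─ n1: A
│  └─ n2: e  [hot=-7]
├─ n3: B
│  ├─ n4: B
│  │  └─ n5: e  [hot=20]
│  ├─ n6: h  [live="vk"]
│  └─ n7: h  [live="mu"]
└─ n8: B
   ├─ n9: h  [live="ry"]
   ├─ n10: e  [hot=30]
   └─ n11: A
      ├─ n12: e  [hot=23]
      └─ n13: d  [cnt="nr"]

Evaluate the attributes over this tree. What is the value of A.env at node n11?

5

1. n1.live = false  [false]
2. n1.env = 22  [22]
3. n2.hot = -7  [terminal]
4. n1.depth = 2  [e.hot * 3 + 23]
5. n3.hot = 8  [8]
6. n4.hot = 10  [10]
7. n5.hot = 20  [terminal]
8. n4.pre = true  [true]
9. n6.live = "vk"  [terminal]
10. n7.live = "mu"  [terminal]
11. n3.pre = true  [true]
12. n8.hot = -2  [A.depth - 4]
13. n9.live = "ry"  [terminal]
14. n10.hot = 30  [terminal]
15. n11.live = true  [true]
16. n11.env = 5  [e.hot + B.hot - 23]
17. n12.hot = 23  [terminal]
18. n13.cnt = "nr"  [terminal]
19. n11.depth = 30  [e.hot + 7]
20. n8.pre = true  [true]
21. n0.off = 26  [A.depth * -1 + 28]
22. n0.sig = 30  [30]
23. n0.live = "vm"  ["vm"]
24. n0.lim = false  [B₀.pre == false]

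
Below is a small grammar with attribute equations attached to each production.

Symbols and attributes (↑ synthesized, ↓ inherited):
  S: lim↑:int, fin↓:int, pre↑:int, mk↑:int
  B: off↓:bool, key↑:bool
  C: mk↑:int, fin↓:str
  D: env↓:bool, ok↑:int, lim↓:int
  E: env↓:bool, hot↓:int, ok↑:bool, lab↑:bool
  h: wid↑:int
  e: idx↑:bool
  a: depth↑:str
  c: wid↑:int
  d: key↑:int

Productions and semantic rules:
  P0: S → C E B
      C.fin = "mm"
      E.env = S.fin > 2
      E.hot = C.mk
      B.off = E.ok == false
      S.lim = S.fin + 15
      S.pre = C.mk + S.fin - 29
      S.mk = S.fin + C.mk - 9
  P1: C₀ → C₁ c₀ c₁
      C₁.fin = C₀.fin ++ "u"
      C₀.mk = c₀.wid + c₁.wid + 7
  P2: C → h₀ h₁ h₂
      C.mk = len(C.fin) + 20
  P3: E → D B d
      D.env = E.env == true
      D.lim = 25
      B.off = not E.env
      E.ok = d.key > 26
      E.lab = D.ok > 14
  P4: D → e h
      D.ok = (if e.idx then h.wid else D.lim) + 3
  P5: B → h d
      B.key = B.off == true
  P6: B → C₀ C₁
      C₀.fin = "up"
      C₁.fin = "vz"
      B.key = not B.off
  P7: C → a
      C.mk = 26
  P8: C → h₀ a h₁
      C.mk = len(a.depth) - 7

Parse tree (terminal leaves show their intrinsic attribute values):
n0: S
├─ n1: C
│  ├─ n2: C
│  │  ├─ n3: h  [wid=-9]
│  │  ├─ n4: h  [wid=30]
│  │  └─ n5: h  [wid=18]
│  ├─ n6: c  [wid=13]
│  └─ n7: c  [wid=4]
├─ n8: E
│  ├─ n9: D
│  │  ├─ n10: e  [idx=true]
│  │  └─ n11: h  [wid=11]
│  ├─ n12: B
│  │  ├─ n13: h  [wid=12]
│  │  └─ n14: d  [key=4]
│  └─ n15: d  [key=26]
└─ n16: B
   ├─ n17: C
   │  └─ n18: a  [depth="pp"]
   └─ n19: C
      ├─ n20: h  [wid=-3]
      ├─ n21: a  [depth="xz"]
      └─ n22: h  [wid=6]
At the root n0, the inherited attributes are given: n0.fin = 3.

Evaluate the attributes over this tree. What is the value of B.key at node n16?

1. n0.fin = 3  [given at root]
2. n1.fin = "mm"  ["mm"]
3. n2.fin = "mmu"  [C₀.fin ++ "u"]
4. n3.wid = -9  [terminal]
5. n4.wid = 30  [terminal]
6. n5.wid = 18  [terminal]
7. n2.mk = 23  [len(C.fin) + 20]
8. n6.wid = 13  [terminal]
9. n7.wid = 4  [terminal]
10. n1.mk = 24  [c₀.wid + c₁.wid + 7]
11. n8.env = true  [S.fin > 2]
12. n8.hot = 24  [C.mk]
13. n9.env = true  [E.env == true]
14. n9.lim = 25  [25]
15. n10.idx = true  [terminal]
16. n11.wid = 11  [terminal]
17. n9.ok = 14  [(if e.idx then h.wid else D.lim) + 3]
18. n12.off = false  [not E.env]
19. n13.wid = 12  [terminal]
20. n14.key = 4  [terminal]
21. n12.key = false  [B.off == true]
22. n15.key = 26  [terminal]
23. n8.ok = false  [d.key > 26]
24. n8.lab = false  [D.ok > 14]
25. n16.off = true  [E.ok == false]
26. n17.fin = "up"  ["up"]
27. n18.depth = "pp"  [terminal]
28. n17.mk = 26  [26]
29. n19.fin = "vz"  ["vz"]
30. n20.wid = -3  [terminal]
31. n21.depth = "xz"  [terminal]
32. n22.wid = 6  [terminal]
33. n19.mk = -5  [len(a.depth) - 7]
34. n16.key = false  [not B.off]
35. n0.lim = 18  [S.fin + 15]
36. n0.pre = -2  [C.mk + S.fin - 29]
37. n0.mk = 18  [S.fin + C.mk - 9]

false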